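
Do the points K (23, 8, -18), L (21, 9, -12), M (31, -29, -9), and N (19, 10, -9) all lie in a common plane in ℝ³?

With K as base: KL = (-2, 1, 6), KM = (8, -37, 9), KN = (-4, 2, 9).
KM × KN = (-351, -108, -132).
KL · (KM × KN) = -198.
Since -198 ≠ 0, the four points are not coplanar.

No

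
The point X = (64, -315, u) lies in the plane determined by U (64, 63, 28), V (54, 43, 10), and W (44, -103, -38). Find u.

Coplanarity requires UV · (UW × UX) = 0.
UV = (-10, -20, -18), UW = (-20, -166, -66); the triple product is linear in u with coefficient 1260 and constant term 78120.
Setting it to zero: u = -62.

-62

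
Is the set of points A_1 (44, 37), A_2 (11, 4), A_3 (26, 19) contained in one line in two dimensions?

A_1A_2 = (-33, -33), A_1A_3 = (-18, -18).
det[A_1A_2; A_1A_3] = (-33)(-18) − (-33)(-18) = 0.
The determinant is zero, so the points are collinear.

Yes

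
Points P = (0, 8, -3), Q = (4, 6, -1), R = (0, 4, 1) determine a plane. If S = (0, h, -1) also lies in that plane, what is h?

A normal to the plane is n = PQ × PR = (0, -16, -16).
S lies in the plane iff n · PS = 0.
This gives (-16)h + (96) = 0, so h = 6.

6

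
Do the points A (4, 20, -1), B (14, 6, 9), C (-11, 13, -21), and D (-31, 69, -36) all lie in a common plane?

The four points are coplanar iff the 3×3 determinant with rows AB, AC, AD is zero.
Rows: (10, -14, 10), (-15, -7, -20), (-35, 49, -35).
Expanding along the first row: (10)(1225) − (-14)(-175) + (10)(-980) = 0.
Zero determinant ⇒ coplanar.

Yes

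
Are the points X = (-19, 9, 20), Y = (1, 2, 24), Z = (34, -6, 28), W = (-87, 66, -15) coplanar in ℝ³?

No

A normal to the plane through X, Y, Z is n = XY × XZ = (4, 52, 71).
The plane has equation n·P = 1812. For W: n·W = 2019.
2019 ≠ 1812, so W is off the plane.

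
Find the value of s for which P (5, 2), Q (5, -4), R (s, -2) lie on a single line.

Collinearity: (R − P) must be parallel to (Q − P) = (0, -6).
Cross-multiplying the components: (s − 5)·(-6) = (-4)·(0).
Solving gives s = 5.

5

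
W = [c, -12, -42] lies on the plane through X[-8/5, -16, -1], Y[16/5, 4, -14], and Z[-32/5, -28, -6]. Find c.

-32/5

A normal to the plane is n = XY × XZ = (-256, 432/5, 192/5).
W lies in the plane iff n · XW = 0.
This gives (-256)c + (-8192/5) = 0, so c = -32/5.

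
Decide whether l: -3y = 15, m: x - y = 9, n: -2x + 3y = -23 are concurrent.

Yes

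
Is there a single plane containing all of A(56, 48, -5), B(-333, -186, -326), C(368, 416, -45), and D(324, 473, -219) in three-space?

Yes

A normal to the plane through A, B, C is n = AB × AC = (127488, -115712, -70144).
The plane has equation n·P = 1935872. For D: n·D = 1935872.
Equal, so D lies in the plane and all four are coplanar.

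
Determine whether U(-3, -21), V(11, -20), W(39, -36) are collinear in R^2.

No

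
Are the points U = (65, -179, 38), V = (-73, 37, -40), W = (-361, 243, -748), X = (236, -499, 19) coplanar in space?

The four points are coplanar iff the 3×3 determinant with rows UV, UW, UX is zero.
Rows: (-138, 216, -78), (-426, 422, -786), (171, -320, -19).
Expanding along the first row: (-138)(-259538) − (216)(142500) + (-78)(64158) = 31920.
Nonzero ⇒ not coplanar.

No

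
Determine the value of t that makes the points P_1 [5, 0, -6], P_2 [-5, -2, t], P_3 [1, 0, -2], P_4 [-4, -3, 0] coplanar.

2

The points are coplanar iff P_1P_2 · (P_1P_3 × P_1P_4) = 0.
Expanding, this is linear in t: (12)t + (-24) = 0.
So t = 2.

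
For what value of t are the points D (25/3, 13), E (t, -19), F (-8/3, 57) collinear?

49/3

Collinearity: (E − D) must be parallel to (F − D) = (-11, 44).
Cross-multiplying the components: (t − 25/3)·(44) = (-32)·(-11).
Solving gives t = 49/3.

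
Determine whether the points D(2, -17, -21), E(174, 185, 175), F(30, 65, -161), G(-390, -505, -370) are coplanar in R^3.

With D as base: DE = (172, 202, 196), DF = (28, 82, -140), DG = (-392, -488, -349).
DF × DG = (-96938, 64652, 18480).
DE · (DF × DG) = 8448.
Since 8448 ≠ 0, the four points are not coplanar.

No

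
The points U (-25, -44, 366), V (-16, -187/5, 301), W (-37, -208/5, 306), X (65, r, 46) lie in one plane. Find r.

-16/5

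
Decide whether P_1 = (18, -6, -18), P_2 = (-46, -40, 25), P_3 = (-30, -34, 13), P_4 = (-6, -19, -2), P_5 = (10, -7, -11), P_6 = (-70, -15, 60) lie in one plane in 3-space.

The plane through P_1, P_2, P_3 has normal n = P_1P_2 × P_1P_3 = (150, -80, 160) and equation n·P = 300.
Checking the remaining points: n·P_4 = 300, n·P_5 = 300, n·P_6 = 300.
All equal 300, so all 6 points lie in one plane.

Yes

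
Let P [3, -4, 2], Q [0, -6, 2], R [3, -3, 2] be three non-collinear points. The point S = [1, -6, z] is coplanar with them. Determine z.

A normal to the plane is n = PQ × PR = (0, 0, -3).
S lies in the plane iff n · PS = 0.
This gives (-3)z + (6) = 0, so z = 2.

2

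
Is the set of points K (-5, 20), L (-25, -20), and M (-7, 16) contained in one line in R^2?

Yes

KL = (-20, -40), KM = (-2, -4).
det[KL; KM] = (-20)(-4) − (-40)(-2) = 0.
The determinant is zero, so the points are collinear.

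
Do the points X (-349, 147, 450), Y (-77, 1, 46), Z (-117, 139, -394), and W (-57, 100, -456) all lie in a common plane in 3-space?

No

The four points are coplanar iff the 3×3 determinant with rows XY, XZ, XW is zero.
Rows: (272, -146, -404), (232, -8, -844), (292, -47, -906).
Expanding along the first row: (272)(-32420) − (-146)(36256) + (-404)(-8568) = -63392.
Nonzero ⇒ not coplanar.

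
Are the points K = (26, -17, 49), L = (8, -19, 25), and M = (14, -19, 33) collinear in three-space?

No

KL = (-18, -2, -24), KM = (-12, -2, -16).
Comparing components 2 and 3: (-2)(-16) − (-24)(-2) = -16 ≠ 0, so KL and KM are not parallel and the points are not collinear.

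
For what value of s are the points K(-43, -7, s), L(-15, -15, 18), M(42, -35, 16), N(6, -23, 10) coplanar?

-2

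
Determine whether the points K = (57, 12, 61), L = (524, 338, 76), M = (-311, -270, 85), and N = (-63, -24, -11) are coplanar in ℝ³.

Yes

The four points are coplanar iff the 3×3 determinant with rows KL, KM, KN is zero.
Rows: (467, 326, 15), (-368, -282, 24), (-120, -36, -72).
Expanding along the first row: (467)(21168) − (326)(29376) + (15)(-20592) = 0.
Zero determinant ⇒ coplanar.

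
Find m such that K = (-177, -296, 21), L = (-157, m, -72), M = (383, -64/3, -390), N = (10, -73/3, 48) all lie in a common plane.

-372

The points are coplanar iff KL · (KM × KN) = 0.
Expanding, this is linear in m: (-91977)m + (-34215444) = 0.
So m = -372.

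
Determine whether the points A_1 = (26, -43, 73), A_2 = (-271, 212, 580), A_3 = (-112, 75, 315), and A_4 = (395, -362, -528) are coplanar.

Yes

A normal to the plane through A_1, A_2, A_3 is n = A_1A_2 × A_1A_3 = (1884, 1908, 144).
The plane has equation n·P = -22548. For A_4: n·A_4 = -22548.
Equal, so A_4 lies in the plane and all four are coplanar.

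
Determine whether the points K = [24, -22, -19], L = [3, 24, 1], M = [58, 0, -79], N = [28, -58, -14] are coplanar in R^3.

No

With K as base: KL = (-21, 46, 20), KM = (34, 22, -60), KN = (4, -36, 5).
KM × KN = (-2050, -410, -1312).
KL · (KM × KN) = -2050.
Since -2050 ≠ 0, the four points are not coplanar.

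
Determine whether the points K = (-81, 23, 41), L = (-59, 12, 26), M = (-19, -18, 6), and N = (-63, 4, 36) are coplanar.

Yes

The four points are coplanar iff the 3×3 determinant with rows KL, KM, KN is zero.
Rows: (22, -11, -15), (62, -41, -35), (18, -19, -5).
Expanding along the first row: (22)(-460) − (-11)(320) + (-15)(-440) = 0.
Zero determinant ⇒ coplanar.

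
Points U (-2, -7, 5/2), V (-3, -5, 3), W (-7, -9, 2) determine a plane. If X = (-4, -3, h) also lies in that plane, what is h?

7/2

The plane through U, V, W has equation −3y + 12z = 51.
Substituting X: (12)h + (9) = 51, so h = 7/2.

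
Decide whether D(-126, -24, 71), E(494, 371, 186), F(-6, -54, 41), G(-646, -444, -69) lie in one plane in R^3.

Yes

The four points are coplanar iff the 3×3 determinant with rows DE, DF, DG is zero.
Rows: (620, 395, 115), (120, -30, -30), (-520, -420, -140).
Expanding along the first row: (620)(-8400) − (395)(-32400) + (115)(-66000) = 0.
Zero determinant ⇒ coplanar.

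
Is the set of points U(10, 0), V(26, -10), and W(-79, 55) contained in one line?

No

UV = (16, -10), UW = (-89, 55).
If collinear, UW would be a scalar multiple of UV. But (16)·(55) ≠ (-10)·(-89) (difference -10), so they are not parallel; the points are not collinear.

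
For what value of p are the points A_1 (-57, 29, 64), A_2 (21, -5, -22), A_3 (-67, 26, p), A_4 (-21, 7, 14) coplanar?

63

The points are coplanar iff A_1A_2 · (A_1A_3 × A_1A_4) = 0.
Expanding, this is linear in p: (492)p + (-30996) = 0.
So p = 63.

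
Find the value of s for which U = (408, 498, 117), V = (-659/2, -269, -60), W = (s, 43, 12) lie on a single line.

-59/2

Direction UV = (-1475/2, -767, -177). From the y-coordinate of W, the parameter along the line is τ = (43 − 498)/(-767) = 35/59.
Then s = 408 + 35/59·(-1475/2) = -59/2.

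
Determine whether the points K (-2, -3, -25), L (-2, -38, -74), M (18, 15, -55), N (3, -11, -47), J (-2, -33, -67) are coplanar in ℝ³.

No

The plane through K, L, M has normal n = KL × KM = (1932, -980, 700) and equation n·P = -18424.
Checking the remaining points: n·N = -16324, n·J = -18424.
Since n·N = -16324 ≠ -18424, N is off the plane and the points are not all coplanar.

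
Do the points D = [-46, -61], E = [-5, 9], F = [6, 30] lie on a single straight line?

No

DE = (41, 70), DF = (52, 91).
Twice the signed area of △DEF is (41)(91) − (70)(52) = 91.
The area is nonzero, so the three points are not collinear.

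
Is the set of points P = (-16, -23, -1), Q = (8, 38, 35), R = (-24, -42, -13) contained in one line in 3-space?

No

PQ = (24, 61, 36), PR = (-8, -19, -12).
Comparing components 2 and 3: (61)(-12) − (36)(-19) = -48 ≠ 0, so PQ and PR are not parallel and the points are not collinear.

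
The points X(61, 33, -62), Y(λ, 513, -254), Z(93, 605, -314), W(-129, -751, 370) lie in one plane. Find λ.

55

Coplanarity ⇔ det[XY; XZ; XW] = 0.
Expanding, this is linear in λ: (49536)λ + (-2724480) = 0.
So λ = 55.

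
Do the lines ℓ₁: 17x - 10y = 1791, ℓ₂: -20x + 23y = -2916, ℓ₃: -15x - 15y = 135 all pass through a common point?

Yes

The three lines meet at one point iff the augmented coefficient matrix [aᵢ bᵢ cᵢ] has rank < 3, i.e. its determinant vanishes.
Here the determinant is 0.
It vanishes, so the lines are concurrent at (63, -72).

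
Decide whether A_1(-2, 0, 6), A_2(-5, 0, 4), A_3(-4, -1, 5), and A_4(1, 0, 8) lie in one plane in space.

Yes

A normal to the plane through A_1, A_2, A_3 is n = A_1A_2 × A_1A_3 = (-2, 1, 3).
The plane has equation n·P = 22. For A_4: n·A_4 = 22.
Equal, so A_4 lies in the plane and all four are coplanar.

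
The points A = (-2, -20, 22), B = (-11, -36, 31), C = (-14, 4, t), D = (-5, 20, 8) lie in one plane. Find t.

Normal to plane ABD: n = (-136, -153, -408); plane equation n·P = -5644.
Requiring n·C = -5644: (-408)t + (1292) = -5644.
So t = 17.

17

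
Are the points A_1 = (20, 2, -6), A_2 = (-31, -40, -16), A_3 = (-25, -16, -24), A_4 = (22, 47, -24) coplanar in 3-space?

With A_1 as base: A_1A_2 = (-51, -42, -10), A_1A_3 = (-45, -18, -18), A_1A_4 = (2, 45, -18).
A_1A_3 × A_1A_4 = (1134, -846, -1989).
A_1A_2 · (A_1A_3 × A_1A_4) = -2412.
Since -2412 ≠ 0, the four points are not coplanar.

No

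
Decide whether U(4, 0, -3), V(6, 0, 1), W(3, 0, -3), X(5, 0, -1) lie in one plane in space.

Yes

The four points are coplanar iff the 3×3 determinant with rows UV, UW, UX is zero.
Rows: (2, 0, 4), (-1, 0, 0), (1, 0, 2).
Expanding along the first row: (2)(0) − (0)(-2) + (4)(0) = 0.
Zero determinant ⇒ coplanar.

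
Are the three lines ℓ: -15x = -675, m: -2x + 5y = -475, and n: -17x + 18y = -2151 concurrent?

Lines aᵢx + bᵢy = cᵢ with pairwise distinct directions are concurrent exactly when det[aᵢ bᵢ cᵢ] = 0.
Here the determinant is 0.
It vanishes, so the lines are concurrent at (45, -77).

Yes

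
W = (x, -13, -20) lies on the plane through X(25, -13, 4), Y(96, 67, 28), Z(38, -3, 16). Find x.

A normal to the plane is n = XY × XZ = (720, -540, -330).
W lies in the plane iff n · XW = 0.
This gives (720)x + (-10080) = 0, so x = 14.

14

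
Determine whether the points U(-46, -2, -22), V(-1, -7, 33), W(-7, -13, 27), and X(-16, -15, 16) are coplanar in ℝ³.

A normal to the plane through U, V, W is n = UV × UW = (360, -60, -300).
The plane has equation n·P = -9840. For X: n·X = -9660.
-9660 ≠ -9840, so X is off the plane.

No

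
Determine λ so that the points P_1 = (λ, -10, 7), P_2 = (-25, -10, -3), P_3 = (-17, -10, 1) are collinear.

Collinearity requires P_1P_2 × P_1P_3 = 0; each component is linear in λ.
The y-component gives (4)λ + (20) = 0, so λ = -5.
The remaining components then also vanish.

-5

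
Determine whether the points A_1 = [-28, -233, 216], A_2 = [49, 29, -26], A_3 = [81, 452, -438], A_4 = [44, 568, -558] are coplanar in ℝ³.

No

The four points are coplanar iff the 3×3 determinant with rows A_1A_2, A_1A_3, A_1A_4 is zero.
Rows: (77, 262, -242), (109, 685, -654), (72, 801, -774).
Expanding along the first row: (77)(-6336) − (262)(-37278) + (-242)(37989) = 85626.
Nonzero ⇒ not coplanar.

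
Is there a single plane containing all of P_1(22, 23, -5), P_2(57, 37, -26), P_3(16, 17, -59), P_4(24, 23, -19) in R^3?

Yes

With P_1 as base: P_1P_2 = (35, 14, -21), P_1P_3 = (-6, -6, -54), P_1P_4 = (2, 0, -14).
P_1P_3 × P_1P_4 = (84, -192, 12).
P_1P_2 · (P_1P_3 × P_1P_4) = 0.
The scalar triple product vanishes, so the four points are coplanar.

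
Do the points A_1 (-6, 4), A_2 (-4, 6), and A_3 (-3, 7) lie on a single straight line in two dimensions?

A_1A_2 = (2, 2), A_1A_3 = (3, 3).
Twice the signed area of △A_1A_2A_3 is (2)(3) − (2)(3) = 0.
The triangle is degenerate (zero area), so the points are collinear.

Yes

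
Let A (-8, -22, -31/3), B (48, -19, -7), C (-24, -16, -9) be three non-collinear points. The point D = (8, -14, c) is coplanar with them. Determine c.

A normal to the plane is n = AB × AC = (-16, -128, 384).
D lies in the plane iff n · AD = 0.
This gives (384)c + (2688) = 0, so c = -7.

-7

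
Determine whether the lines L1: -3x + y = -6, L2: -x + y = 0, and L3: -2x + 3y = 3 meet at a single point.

Yes

Lines aᵢx + bᵢy = cᵢ with pairwise distinct directions are concurrent exactly when det[aᵢ bᵢ cᵢ] = 0.
Here the determinant is 0.
It vanishes, so the lines are concurrent at (3, 3).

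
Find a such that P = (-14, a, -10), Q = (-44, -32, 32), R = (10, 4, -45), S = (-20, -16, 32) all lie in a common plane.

-12

The points are coplanar iff PQ · (PR × PS) = 0.
Expanding, this is linear in a: (1848)a + (22176) = 0.
So a = -12.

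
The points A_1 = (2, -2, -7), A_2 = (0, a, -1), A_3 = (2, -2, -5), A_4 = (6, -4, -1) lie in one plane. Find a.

-1

Normal to plane A_1A_3A_4: n = (4, 8, 0); plane equation n·P = -8.
Requiring n·A_2 = -8: (8)a + (0) = -8.
So a = -1.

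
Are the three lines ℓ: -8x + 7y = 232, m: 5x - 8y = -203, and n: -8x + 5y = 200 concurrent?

The three lines meet at one point iff the augmented coefficient matrix [aᵢ bᵢ cᵢ] has rank < 3, i.e. its determinant vanishes.
Here the determinant is 0.
It vanishes, so the lines are concurrent at (-15, 16).

Yes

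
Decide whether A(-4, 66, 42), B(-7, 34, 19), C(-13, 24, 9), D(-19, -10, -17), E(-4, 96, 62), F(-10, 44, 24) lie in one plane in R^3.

The plane through A, B, C has normal n = AB × AC = (90, 108, -162) and equation n·P = -36.
Checking the remaining points: n·D = -36, n·E = -36, n·F = -36.
All equal -36, so all 6 points lie in one plane.

Yes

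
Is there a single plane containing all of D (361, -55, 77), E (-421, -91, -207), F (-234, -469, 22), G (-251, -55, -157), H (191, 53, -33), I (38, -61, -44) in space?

Yes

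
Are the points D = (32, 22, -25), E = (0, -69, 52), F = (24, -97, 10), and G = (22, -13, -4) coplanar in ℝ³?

No

With D as base: DE = (-32, -91, 77), DF = (-8, -119, 35), DG = (-10, -35, 21).
DF × DG = (-1274, -182, -910).
DE · (DF × DG) = -12740.
Since -12740 ≠ 0, the four points are not coplanar.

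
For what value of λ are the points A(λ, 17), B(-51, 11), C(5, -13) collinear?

The three points are collinear iff det[AB; AC] = 0.
This determinant is linear in λ: (24)λ + (1560) = 0, so λ = -65.

-65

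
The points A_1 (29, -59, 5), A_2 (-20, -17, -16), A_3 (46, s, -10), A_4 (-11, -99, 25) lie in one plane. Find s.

Normal to plane A_1A_2A_4: n = (0, 1820, 3640); plane equation n·P = -89180.
Requiring n·A_3 = -89180: (1820)s + (-36400) = -89180.
So s = -29.

-29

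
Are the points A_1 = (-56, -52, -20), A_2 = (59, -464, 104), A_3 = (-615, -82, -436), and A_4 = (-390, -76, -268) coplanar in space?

The four points are coplanar iff the 3×3 determinant with rows A_1A_2, A_1A_3, A_1A_4 is zero.
Rows: (115, -412, 124), (-559, -30, -416), (-334, -24, -248).
Expanding along the first row: (115)(-2544) − (-412)(-312) + (124)(3396) = 0.
Zero determinant ⇒ coplanar.

Yes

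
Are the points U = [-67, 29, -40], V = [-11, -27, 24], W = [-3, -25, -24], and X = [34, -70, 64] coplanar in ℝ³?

With U as base: UV = (56, -56, 64), UW = (64, -54, 16), UX = (101, -99, 104).
UW × UX = (-4032, -5040, -882).
UV · (UW × UX) = 0.
The scalar triple product vanishes, so the four points are coplanar.

Yes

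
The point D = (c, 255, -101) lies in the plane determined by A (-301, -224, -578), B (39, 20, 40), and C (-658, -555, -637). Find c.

Coplanarity requires AB · (AC × AD) = 0.
AB = (340, 244, 618), AC = (-357, -331, -59); the triple product is linear in c with coefficient 190162 and constant term -50963416.
Setting it to zero: c = 268.

268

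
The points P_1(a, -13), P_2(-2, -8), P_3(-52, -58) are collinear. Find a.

The three points are collinear iff det[P_1P_2; P_1P_3] = 0.
This determinant is linear in a: (50)a + (350) = 0, so a = -7.

-7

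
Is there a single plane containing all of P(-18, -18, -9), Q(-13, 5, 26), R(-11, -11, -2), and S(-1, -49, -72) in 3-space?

Yes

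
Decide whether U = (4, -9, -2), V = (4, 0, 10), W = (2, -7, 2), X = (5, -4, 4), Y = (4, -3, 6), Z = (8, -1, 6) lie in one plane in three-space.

Yes

The plane through U, V, W has normal n = UV × UW = (12, -24, 18) and equation n·P = 228.
Checking the remaining points: n·X = 228, n·Y = 228, n·Z = 228.
All equal 228, so all 6 points lie in one plane.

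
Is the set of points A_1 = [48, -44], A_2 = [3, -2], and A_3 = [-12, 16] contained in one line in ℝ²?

No

A_1A_2 = (-45, 42), A_1A_3 = (-60, 60).
det[A_1A_2; A_1A_3] = (-45)(60) − (42)(-60) = -180.
The determinant is nonzero, so they are not collinear.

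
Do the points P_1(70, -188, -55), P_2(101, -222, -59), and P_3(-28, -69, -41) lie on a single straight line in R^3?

No

P_1P_2 = (31, -34, -4), P_1P_3 = (-98, 119, 14).
Comparing components 3 and 1: (-4)(-98) − (31)(14) = -42 ≠ 0, so P_1P_2 and P_1P_3 are not parallel and the points are not collinear.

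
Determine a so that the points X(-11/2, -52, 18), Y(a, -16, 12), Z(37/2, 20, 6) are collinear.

13/2

Collinearity requires XY × XZ = 0; each component is linear in a.
The y-component gives (12)a + (-78) = 0, so a = 13/2.
The remaining components then also vanish.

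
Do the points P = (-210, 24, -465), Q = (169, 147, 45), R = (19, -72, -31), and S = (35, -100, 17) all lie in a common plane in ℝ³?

A normal to the plane through P, Q, R is n = PQ × PR = (102342, -47696, -64551).
The plane has equation n·X = 7379691. For S: n·S = 7254203.
7254203 ≠ 7379691, so S is off the plane.

No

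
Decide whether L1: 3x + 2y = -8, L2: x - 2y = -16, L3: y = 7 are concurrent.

Intersecting L1 and L2: solving the 2×2 system gives (x, y) = (-6, 5).
Substitute into L3: (0)(-6) + (1)(5) = 5.
But L3 requires 7 ≠ 5, so the three lines have no common point.

No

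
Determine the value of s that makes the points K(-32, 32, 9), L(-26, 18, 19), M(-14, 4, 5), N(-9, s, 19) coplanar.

The points are coplanar iff KL · (KM × KN) = 0.
Expanding, this is linear in s: (204)s + (2040) = 0.
So s = -10.

-10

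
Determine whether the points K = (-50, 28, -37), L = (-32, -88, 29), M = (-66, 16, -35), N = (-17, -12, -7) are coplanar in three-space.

Yes

With K as base: KL = (18, -116, 66), KM = (-16, -12, 2), KN = (33, -40, 30).
KM × KN = (-280, 546, 1036).
KL · (KM × KN) = 0.
The scalar triple product vanishes, so the four points are coplanar.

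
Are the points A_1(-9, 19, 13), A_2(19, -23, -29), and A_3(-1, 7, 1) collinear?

A_1A_2 = (28, -42, -42), A_1A_3 = (8, -12, -12).
Each component of A_1A_3 is 2/7 times the corresponding component of A_1A_2, so A_1A_3 = 2/7·A_1A_2 and the points are collinear.

Yes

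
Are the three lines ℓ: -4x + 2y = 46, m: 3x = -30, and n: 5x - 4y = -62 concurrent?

The three lines meet at one point iff the augmented coefficient matrix [aᵢ bᵢ cᵢ] has rank < 3, i.e. its determinant vanishes.
Here the determinant is 0.
It vanishes, so the lines are concurrent at (-10, 3).

Yes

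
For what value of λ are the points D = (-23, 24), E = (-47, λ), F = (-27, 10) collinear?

-60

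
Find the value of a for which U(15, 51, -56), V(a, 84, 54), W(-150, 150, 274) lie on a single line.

-40

Direction UW = (-165, 99, 330). From the y-coordinate of V, the parameter along the line is τ = (84 − 51)/99 = 1/3.
Then a = 15 + 1/3·(-165) = -40.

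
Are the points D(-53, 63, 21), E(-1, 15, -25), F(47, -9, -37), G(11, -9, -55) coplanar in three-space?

The four points are coplanar iff the 3×3 determinant with rows DE, DF, DG is zero.
Rows: (52, -48, -46), (100, -72, -58), (64, -72, -76).
Expanding along the first row: (52)(1296) − (-48)(-3888) + (-46)(-2592) = 0.
Zero determinant ⇒ coplanar.

Yes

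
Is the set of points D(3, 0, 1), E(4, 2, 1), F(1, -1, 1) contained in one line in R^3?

No

DE = (1, 2, 0), DF = (-2, -1, 0).
Comparing components 1 and 2: (1)(-1) − (2)(-2) = 3 ≠ 0, so DE and DF are not parallel and the points are not collinear.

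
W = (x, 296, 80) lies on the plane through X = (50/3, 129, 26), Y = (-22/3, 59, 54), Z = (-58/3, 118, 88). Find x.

19/3

Coplanarity requires XY · (XZ × XW) = 0.
XY = (-24, -70, 28), XZ = (-36, -11, 62); the triple product is linear in x with coefficient -4032 and constant term 25536.
Setting it to zero: x = 19/3.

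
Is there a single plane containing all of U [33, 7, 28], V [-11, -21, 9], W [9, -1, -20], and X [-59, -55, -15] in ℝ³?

With U as base: UV = (-44, -28, -19), UW = (-24, -8, -48), UX = (-92, -62, -43).
UW × UX = (-2632, 3384, 752).
UV · (UW × UX) = 6768.
Since 6768 ≠ 0, the four points are not coplanar.

No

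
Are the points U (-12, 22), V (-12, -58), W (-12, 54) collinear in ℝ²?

Yes

UV = (0, -80), UW = (0, 32).
det[UV; UW] = (0)(32) − (-80)(0) = 0.
The determinant is zero, so the points are collinear.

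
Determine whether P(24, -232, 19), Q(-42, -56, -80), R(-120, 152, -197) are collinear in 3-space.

Yes

PQ = (-66, 176, -99), PR = (-144, 384, -216).
Each component of PR is 24/11 times the corresponding component of PQ, so PR = 24/11·PQ and the points are collinear.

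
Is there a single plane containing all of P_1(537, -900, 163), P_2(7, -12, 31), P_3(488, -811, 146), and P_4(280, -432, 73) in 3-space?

With P_1 as base: P_1P_2 = (-530, 888, -132), P_1P_3 = (-49, 89, -17), P_1P_4 = (-257, 468, -90).
P_1P_3 × P_1P_4 = (-54, -41, -59).
P_1P_2 · (P_1P_3 × P_1P_4) = 0.
The scalar triple product vanishes, so the four points are coplanar.

Yes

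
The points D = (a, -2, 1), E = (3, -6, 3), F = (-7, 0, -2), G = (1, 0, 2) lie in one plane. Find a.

-1

Coplanarity ⇔ det[DE; DF; DG] = 0.
Expanding, this is linear in a: (-24)a + (-24) = 0.
So a = -1.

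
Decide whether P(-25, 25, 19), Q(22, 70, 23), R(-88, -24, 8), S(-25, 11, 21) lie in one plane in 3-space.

No

With P as base: PQ = (47, 45, 4), PR = (-63, -49, -11), PS = (0, -14, 2).
PR × PS = (-252, 126, 882).
PQ · (PR × PS) = -2646.
Since -2646 ≠ 0, the four points are not coplanar.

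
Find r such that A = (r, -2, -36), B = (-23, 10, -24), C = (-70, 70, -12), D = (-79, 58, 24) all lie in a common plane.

-9

Coplanarity ⇔ det[AB; AC; AD] = 0.
Expanding, this is linear in r: (-2304)r + (-20736) = 0.
So r = -9.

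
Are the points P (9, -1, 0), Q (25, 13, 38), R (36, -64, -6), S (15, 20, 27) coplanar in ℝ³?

The four points are coplanar iff the 3×3 determinant with rows PQ, PR, PS is zero.
Rows: (16, 14, 38), (27, -63, -6), (6, 21, 27).
Expanding along the first row: (16)(-1575) − (14)(765) + (38)(945) = 0.
Zero determinant ⇒ coplanar.

Yes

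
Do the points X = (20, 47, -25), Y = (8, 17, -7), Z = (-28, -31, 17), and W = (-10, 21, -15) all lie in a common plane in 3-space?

With X as base: XY = (-12, -30, 18), XZ = (-48, -78, 42), XW = (-30, -26, 10).
XZ × XW = (312, -780, -1092).
XY · (XZ × XW) = 0.
The scalar triple product vanishes, so the four points are coplanar.

Yes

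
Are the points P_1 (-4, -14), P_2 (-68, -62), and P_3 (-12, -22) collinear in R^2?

No

P_1P_2 = (-64, -48), P_1P_3 = (-8, -8).
Twice the signed area of △P_1P_2P_3 is (-64)(-8) − (-48)(-8) = 128.
The area is nonzero, so the three points are not collinear.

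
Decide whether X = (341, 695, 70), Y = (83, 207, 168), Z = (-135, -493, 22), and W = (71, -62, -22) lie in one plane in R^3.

The four points are coplanar iff the 3×3 determinant with rows XY, XZ, XW is zero.
Rows: (-258, -488, 98), (-476, -1188, -48), (-270, -757, -92).
Expanding along the first row: (-258)(72960) − (-488)(30832) + (98)(39572) = 100392.
Nonzero ⇒ not coplanar.

No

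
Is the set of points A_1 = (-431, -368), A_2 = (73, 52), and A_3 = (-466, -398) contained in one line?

A_1A_2 = (504, 420), A_1A_3 = (-35, -30).
If collinear, A_1A_3 would be a scalar multiple of A_1A_2. But (504)·(-30) ≠ (420)·(-35) (difference -420), so they are not parallel; the points are not collinear.

No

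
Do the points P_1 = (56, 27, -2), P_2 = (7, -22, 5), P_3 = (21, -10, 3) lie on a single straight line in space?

P_1P_2 = (-49, -49, 7), P_1P_3 = (-35, -37, 5).
P_1P_2 × P_1P_3 = (14, 0, 98).
The cross product is nonzero, so the points do not lie on one line.

No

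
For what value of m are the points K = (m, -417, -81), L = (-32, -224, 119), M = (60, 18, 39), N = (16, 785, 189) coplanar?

Coplanarity ⇔ det[KL; KM; KN] = 0.
Expanding, this is linear in m: (-97660)m + (11133240) = 0.
So m = 114.

114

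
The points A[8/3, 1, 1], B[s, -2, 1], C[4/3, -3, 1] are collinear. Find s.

5/3

Collinearity requires AB × AC = 0; each component is linear in s.
The z-component gives (-4)s + (20/3) = 0, so s = 5/3.
The remaining components then also vanish.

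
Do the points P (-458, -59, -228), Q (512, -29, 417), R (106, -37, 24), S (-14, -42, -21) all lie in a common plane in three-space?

A normal to the plane through P, Q, R is n = PQ × PR = (-6630, 119340, 4420).
The plane has equation n·X = -5012280. For S: n·S = -5012280.
Equal, so S lies in the plane and all four are coplanar.

Yes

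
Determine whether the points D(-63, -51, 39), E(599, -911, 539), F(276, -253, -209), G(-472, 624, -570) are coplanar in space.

No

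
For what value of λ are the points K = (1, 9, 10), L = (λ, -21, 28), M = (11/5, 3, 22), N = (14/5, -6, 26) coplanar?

Normal to plane KMN: n = (84, 12/5, -36/5); plane equation n·P = 168/5.
Requiring n·L = 168/5: (84)λ + (-252) = 168/5.
So λ = 17/5.

17/5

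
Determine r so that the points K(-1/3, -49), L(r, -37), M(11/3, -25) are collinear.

5/3

Collinearity: (L − K) must be parallel to (M − K) = (4, 24).
Cross-multiplying the components: (r − (-1/3))·(24) = (12)·(4).
Solving gives r = 5/3.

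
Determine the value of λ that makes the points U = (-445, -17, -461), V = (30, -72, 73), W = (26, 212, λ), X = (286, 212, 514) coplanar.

207

The points are coplanar iff UV · (UW × UX) = 0.
Expanding, this is linear in λ: (-148980)λ + (30838860) = 0.
So λ = 207.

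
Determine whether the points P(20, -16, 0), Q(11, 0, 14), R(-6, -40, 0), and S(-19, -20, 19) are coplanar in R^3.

No

With P as base: PQ = (-9, 16, 14), PR = (-26, -24, 0), PS = (-39, -4, 19).
PR × PS = (-456, 494, -832).
PQ · (PR × PS) = 360.
Since 360 ≠ 0, the four points are not coplanar.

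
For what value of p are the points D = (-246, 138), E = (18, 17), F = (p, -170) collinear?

426

The three points are collinear iff det[DE; DF] = 0.
This determinant is linear in p: (121)p + (-51546) = 0, so p = 426.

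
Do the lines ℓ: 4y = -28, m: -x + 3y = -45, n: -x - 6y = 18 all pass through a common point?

Intersecting ℓ and m: solving the 2×2 system gives (x, y) = (24, -7).
Substitute into n: (-1)(24) + (-6)(-7) = 18.
This equals 18, so (24, -7) lies on all three lines and they are concurrent.

Yes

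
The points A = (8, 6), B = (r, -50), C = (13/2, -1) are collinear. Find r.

-4

Collinearity: (B − A) must be parallel to (C − A) = (-3/2, -7).
Cross-multiplying the components: (r − 8)·(-7) = (-56)·(-3/2).
Solving gives r = -4.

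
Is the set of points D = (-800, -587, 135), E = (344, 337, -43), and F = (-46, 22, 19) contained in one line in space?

DE = (1144, 924, -178), DF = (754, 609, -116).
DE × DF = (1218, -1508, 0).
The cross product is nonzero, so the points do not lie on one line.

No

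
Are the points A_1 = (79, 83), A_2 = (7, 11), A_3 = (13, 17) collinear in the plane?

A_1A_2 = (-72, -72), A_1A_3 = (-66, -66).
Checking proportionality: A_1A_3 = 11/12·A_1A_2, so the vectors are parallel and the points are collinear.

Yes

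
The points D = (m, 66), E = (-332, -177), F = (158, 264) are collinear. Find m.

-62

The three points are collinear iff det[DE; DF] = 0.
This determinant is linear in m: (-441)m + (-27342) = 0, so m = -62.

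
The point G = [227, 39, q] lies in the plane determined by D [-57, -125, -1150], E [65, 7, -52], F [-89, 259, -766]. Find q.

1176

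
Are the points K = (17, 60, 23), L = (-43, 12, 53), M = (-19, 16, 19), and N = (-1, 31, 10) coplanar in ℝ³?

No

With K as base: KL = (-60, -48, 30), KM = (-36, -44, -4), KN = (-18, -29, -13).
KM × KN = (456, -396, 252).
KL · (KM × KN) = -792.
Since -792 ≠ 0, the four points are not coplanar.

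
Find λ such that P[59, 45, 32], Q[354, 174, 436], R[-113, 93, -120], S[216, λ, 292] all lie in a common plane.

Normal to plane PQR: n = (-39000, -24648, 36348); plane equation n·X = -2247024.
Requiring n·S = -2247024: (-24648)λ + (2189616) = -2247024.
So λ = 180.

180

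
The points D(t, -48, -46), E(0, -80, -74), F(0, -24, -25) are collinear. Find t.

Collinearity requires DE × DF = 0; each component is linear in t.
The y-component gives (49)t + (0) = 0, so t = 0.
The remaining components then also vanish.

0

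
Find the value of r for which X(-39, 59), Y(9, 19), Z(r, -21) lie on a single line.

The three points are collinear iff det[XY; XZ] = 0.
This determinant is linear in r: (40)r + (-2280) = 0, so r = 57.

57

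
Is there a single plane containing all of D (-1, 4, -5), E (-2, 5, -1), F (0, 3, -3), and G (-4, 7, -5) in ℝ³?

Yes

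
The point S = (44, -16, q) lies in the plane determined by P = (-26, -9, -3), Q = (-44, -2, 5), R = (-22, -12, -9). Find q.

25

Coplanarity requires PQ · (PR × PS) = 0.
PQ = (-18, 7, 8), PR = (4, -3, -6); the triple product is linear in q with coefficient 26 and constant term -650.
Setting it to zero: q = 25.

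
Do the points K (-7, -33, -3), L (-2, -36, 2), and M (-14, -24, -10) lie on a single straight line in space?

KL = (5, -3, 5), KM = (-7, 9, -7).
KL × KM = (-24, 0, 24).
The cross product is nonzero, so the points do not lie on one line.

No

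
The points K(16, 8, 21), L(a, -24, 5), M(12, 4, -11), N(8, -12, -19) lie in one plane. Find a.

Normal to plane KMN: n = (-480, 96, 48); plane equation n·P = -5904.
Requiring n·L = -5904: (-480)a + (-2064) = -5904.
So a = 8.

8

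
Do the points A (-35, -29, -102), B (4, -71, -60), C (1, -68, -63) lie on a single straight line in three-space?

No

AB = (39, -42, 42), AC = (36, -39, 39).
Comparing components 3 and 1: (42)(36) − (39)(39) = -9 ≠ 0, so AB and AC are not parallel and the points are not collinear.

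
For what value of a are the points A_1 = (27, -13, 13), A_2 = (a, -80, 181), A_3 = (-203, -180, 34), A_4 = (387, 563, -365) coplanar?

161

Normal to plane A_1A_3A_4: n = (51030, -79380, -72360); plane equation n·P = 1469070.
Requiring n·A_2 = 1469070: (51030)a + (-6746760) = 1469070.
So a = 161.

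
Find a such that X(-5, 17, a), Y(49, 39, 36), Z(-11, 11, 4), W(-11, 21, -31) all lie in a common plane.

-4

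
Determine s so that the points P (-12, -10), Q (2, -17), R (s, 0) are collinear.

-32

Collinearity: (R − P) must be parallel to (Q − P) = (14, -7).
Cross-multiplying the components: (s − (-12))·(-7) = (10)·(14).
Solving gives s = -32.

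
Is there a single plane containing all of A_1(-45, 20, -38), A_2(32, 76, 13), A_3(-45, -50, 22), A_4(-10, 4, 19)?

No

With A_1 as base: A_1A_2 = (77, 56, 51), A_1A_3 = (0, -70, 60), A_1A_4 = (35, -16, 57).
A_1A_3 × A_1A_4 = (-3030, 2100, 2450).
A_1A_2 · (A_1A_3 × A_1A_4) = 9240.
Since 9240 ≠ 0, the four points are not coplanar.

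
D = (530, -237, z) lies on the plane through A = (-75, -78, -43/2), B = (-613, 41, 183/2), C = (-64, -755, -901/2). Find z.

-329/2

A normal to the plane is n = AB × AC = (25450, -229559, 362917).
D lies in the plane iff n · AD = 0.
This gives (362917)z + (119399693/2) = 0, so z = -329/2.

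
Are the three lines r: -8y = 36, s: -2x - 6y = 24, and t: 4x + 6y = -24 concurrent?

No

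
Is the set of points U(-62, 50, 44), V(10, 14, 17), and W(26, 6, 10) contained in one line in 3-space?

No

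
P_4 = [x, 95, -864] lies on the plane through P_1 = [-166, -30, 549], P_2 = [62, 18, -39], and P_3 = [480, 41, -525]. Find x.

Coplanarity requires P_1P_2 · (P_1P_3 × P_1P_4) = 0.
P_1P_2 = (228, 48, -588), P_1P_3 = (646, 71, -1074); the triple product is linear in x with coefficient -9804 and constant term 2441196.
Setting it to zero: x = 249.

249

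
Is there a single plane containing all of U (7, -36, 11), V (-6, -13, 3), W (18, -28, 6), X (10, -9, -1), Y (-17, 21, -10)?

The plane through U, V, W has normal n = UV × UW = (-51, -153, -357) and equation n·P = 1224.
Checking the remaining points: n·X = 1224, n·Y = 1224.
All equal 1224, so all 5 points lie in one plane.

Yes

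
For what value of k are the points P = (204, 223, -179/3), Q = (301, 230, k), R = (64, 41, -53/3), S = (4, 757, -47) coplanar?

-245/3

Normal to plane PRS: n = (-74200/3, -19880/3, -111160); plane equation n·X = 109200.
Requiring n·Q = 109200: (-111160)k + (-26906600/3) = 109200.
So k = -245/3.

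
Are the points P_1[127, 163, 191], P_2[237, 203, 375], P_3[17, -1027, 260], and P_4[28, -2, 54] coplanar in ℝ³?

The four points are coplanar iff the 3×3 determinant with rows P_1P_2, P_1P_3, P_1P_4 is zero.
Rows: (110, 40, 184), (-110, -1190, 69), (-99, -165, -137).
Expanding along the first row: (110)(174415) − (40)(21901) + (184)(-99660) = -27830.
Nonzero ⇒ not coplanar.

No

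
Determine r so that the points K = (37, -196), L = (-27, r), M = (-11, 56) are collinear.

Collinearity: (L − K) must be parallel to (M − K) = (-48, 252).
Cross-multiplying the components: (r − (-196))·(-48) = (-64)·(252).
Solving gives r = 140.

140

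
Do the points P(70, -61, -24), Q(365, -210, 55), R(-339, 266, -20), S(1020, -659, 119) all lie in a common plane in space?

Yes

A normal to the plane through P, Q, R is n = PQ × PR = (-26429, -33491, 35524).
The plane has equation n·X = -659655. For S: n·S = -659655.
Equal, so S lies in the plane and all four are coplanar.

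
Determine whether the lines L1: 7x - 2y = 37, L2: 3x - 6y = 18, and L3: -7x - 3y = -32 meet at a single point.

Lines aᵢx + bᵢy = cᵢ with pairwise distinct directions are concurrent exactly when det[aᵢ bᵢ cᵢ] = 0.
Here the determinant is -105.
Nonzero, so no common point exists.

No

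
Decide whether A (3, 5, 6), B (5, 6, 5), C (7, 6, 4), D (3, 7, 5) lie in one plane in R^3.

No

The four points are coplanar iff the 3×3 determinant with rows AB, AC, AD is zero.
Rows: (2, 1, -1), (4, 1, -2), (0, 2, -1).
Expanding along the first row: (2)(3) − (1)(-4) + (-1)(8) = 2.
Nonzero ⇒ not coplanar.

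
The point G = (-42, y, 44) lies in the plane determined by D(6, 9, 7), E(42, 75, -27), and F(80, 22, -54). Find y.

36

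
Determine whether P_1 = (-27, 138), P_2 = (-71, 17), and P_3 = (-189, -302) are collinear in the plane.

No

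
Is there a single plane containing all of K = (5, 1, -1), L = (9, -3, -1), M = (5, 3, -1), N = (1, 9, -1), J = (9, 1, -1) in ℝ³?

The plane through K, L, M has normal n = KL × KM = (0, 0, 8) and equation n·P = -8.
Checking the remaining points: n·N = -8, n·J = -8.
All equal -8, so all 5 points lie in one plane.

Yes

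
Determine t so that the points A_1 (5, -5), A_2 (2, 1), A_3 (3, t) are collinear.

Collinearity: (A_3 − A_1) must be parallel to (A_2 − A_1) = (-3, 6).
Cross-multiplying the components: (t − (-5))·(-3) = (-2)·(6).
Solving gives t = -1.

-1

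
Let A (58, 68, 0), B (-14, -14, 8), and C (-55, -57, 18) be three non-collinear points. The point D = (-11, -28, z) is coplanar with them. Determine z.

-18

A normal to the plane is n = AB × AC = (-476, 392, -266).
D lies in the plane iff n · AD = 0.
This gives (-266)z + (-4788) = 0, so z = -18.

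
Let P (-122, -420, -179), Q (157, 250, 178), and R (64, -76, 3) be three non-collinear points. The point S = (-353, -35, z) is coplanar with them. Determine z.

38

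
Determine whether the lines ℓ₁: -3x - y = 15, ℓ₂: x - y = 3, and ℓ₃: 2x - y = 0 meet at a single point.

Yes

Intersecting ℓ₁ and ℓ₂: solving the 2×2 system gives (x, y) = (-3, -6).
Substitute into ℓ₃: (2)(-3) + (-1)(-6) = 0.
This equals 0, so (-3, -6) lies on all three lines and they are concurrent.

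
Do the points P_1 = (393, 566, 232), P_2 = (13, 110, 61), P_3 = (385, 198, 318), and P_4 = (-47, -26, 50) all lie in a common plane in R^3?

Yes

The four points are coplanar iff the 3×3 determinant with rows P_1P_2, P_1P_3, P_1P_4 is zero.
Rows: (-380, -456, -171), (-8, -368, 86), (-440, -592, -182).
Expanding along the first row: (-380)(117888) − (-456)(39296) + (-171)(-157184) = 0.
Zero determinant ⇒ coplanar.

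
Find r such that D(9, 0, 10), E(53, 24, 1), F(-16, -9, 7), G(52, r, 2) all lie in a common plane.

23

Normal to plane DEF: n = (-153, 357, 204); plane equation n·P = 663.
Requiring n·G = 663: (357)r + (-7548) = 663.
So r = 23.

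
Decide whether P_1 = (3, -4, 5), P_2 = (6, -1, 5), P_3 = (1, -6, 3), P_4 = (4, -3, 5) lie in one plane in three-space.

With P_1 as base: P_1P_2 = (3, 3, 0), P_1P_3 = (-2, -2, -2), P_1P_4 = (1, 1, 0).
P_1P_3 × P_1P_4 = (2, -2, 0).
P_1P_2 · (P_1P_3 × P_1P_4) = 0.
The scalar triple product vanishes, so the four points are coplanar.

Yes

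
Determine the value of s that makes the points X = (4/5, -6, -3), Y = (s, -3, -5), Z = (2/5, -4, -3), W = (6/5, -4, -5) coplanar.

1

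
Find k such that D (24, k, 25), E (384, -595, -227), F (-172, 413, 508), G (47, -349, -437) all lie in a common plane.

-67

Coplanarity ⇔ det[DE; DF; DG] = 0.
Expanding, this is linear in k: (364455)k + (24418485) = 0.
So k = -67.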